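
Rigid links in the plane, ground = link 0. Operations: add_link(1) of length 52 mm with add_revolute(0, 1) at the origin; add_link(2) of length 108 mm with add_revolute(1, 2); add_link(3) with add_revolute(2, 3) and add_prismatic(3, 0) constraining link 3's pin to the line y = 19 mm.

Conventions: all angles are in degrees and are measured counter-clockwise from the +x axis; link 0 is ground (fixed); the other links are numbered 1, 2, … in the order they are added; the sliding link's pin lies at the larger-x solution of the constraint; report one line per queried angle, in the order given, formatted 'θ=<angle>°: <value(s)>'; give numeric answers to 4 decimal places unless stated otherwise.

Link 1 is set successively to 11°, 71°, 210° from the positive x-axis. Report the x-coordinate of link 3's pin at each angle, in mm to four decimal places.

geometry: r = 52 mm, L = 108 mm, e = 19 mm
θ=11°: crank pin P = (r cos θ, r sin θ) = (51.044614, 9.922068)
θ=11°: h = r sin θ − e = 9.922068 − 19 = -9.077932
θ=11°: x = r cos θ + √(L² − h²) = 51.044614 + 107.617801 = 158.662415
θ=71°: crank pin P = (r cos θ, r sin θ) = (16.929544, 49.166966)
θ=71°: h = r sin θ − e = 49.166966 − 19 = 30.166966
θ=71°: x = r cos θ + √(L² − h²) = 16.929544 + 103.701274 = 120.630818
θ=210°: crank pin P = (r cos θ, r sin θ) = (-45.033321, -26.000000)
θ=210°: h = r sin θ − e = -26.000000 − 19 = -45.000000
θ=210°: x = r cos θ + √(L² − h²) = -45.033321 + 98.178409 = 53.145088

θ=11°: 158.6624
θ=71°: 120.6308
θ=210°: 53.1451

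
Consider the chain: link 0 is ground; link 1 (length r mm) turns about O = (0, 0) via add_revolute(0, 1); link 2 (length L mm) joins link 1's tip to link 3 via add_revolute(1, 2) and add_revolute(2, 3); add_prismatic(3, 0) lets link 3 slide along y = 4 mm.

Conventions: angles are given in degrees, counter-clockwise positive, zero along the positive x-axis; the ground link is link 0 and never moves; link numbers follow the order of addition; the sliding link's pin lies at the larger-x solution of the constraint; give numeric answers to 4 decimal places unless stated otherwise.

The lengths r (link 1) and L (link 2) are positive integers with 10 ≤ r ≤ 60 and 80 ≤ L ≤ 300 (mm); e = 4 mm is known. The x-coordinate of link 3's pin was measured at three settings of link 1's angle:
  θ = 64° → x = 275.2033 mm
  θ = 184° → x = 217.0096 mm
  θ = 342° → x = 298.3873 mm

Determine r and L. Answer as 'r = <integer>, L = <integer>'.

constraint per measurement: (x − r cos θ)² + (r sin θ − e)² = L²
subtracting the θ₁ and θ₂ equations cancels the r² and L² terms:
r = (x₁² − x₂²) / (2[(x₁cos θ₁ + e sin θ₁) − (x₂cos θ₂ + e sin θ₂)]) = 42.0000 → r = 42
L² = (x₁ − r cos θ₁)² + (r sin θ₁ − e)² = 67081.0019 → L = 259.0000 → L = 259
check at θ₃=342°: x = 298.3873 (printed 298.3873) ✓

r = 42, L = 259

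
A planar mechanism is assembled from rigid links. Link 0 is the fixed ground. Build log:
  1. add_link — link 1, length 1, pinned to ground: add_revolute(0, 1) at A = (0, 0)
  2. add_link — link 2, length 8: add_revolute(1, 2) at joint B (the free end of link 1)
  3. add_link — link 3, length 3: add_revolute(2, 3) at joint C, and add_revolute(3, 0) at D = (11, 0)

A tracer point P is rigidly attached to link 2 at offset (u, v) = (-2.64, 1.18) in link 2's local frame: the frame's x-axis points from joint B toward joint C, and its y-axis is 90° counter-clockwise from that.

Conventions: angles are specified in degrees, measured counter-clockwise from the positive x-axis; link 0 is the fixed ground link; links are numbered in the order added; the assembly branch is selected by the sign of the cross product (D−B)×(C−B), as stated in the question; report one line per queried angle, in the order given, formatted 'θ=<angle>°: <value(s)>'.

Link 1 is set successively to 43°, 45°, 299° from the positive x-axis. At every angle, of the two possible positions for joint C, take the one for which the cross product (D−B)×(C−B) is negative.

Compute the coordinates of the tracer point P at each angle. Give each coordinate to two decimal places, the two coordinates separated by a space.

A=(0,0), D=(11.00,0)
θ=43°: B = A + 1.00·(cos43°, sin43°) = (0.7314, 0.6820)
θ=43°: |BD| = 10.2913
θ=43°: circle(B,8.00) ∩ circle(D,3.00): a=7.8178, h=1.6976
θ=43°:   candidates: C₊=(8.6445,1.8578) cross=17.471; C₋=(8.4195,-1.5300) cross=-17.471
θ=43°:   branch - wants cross < 0 → take C=(8.4195,-1.5300) (cross=-17.471)
θ=43°: ex = (C−B)/|BC| = (0.9610,-0.2765); ey = (0.2765,0.9610)
θ=43°: P = B + -2.64·ex + 1.18·ey = (-1.4795,2.5460)
θ=45°: B = A + 1.00·(cos45°, sin45°) = (0.7071, 0.7071)
θ=45°: |BD| = 10.3172
θ=45°: circle(B,8.00) ∩ circle(D,3.00): a=7.8240, h=1.6686
θ=45°:   candidates: C₊=(8.6271,1.8356) cross=17.216; C₋=(8.3984,-1.4939) cross=-17.216
θ=45°:   branch - wants cross < 0 → take C=(8.3984,-1.4939) (cross=-17.216)
θ=45°: ex = (C−B)/|BC| = (0.9614,-0.2751); ey = (0.2751,0.9614)
θ=45°: P = B + -2.64·ex + 1.18·ey = (-1.5064,2.5679)
θ=299°: B = A + 1.00·(cos299°, sin299°) = (0.4848, -0.8746)
θ=299°: |BD| = 10.5515
θ=299°: circle(B,8.00) ∩ circle(D,3.00): a=7.8820, h=1.3689
θ=299°:   candidates: C₊=(8.2262,1.1429) cross=14.444; C₋=(8.4532,-1.5854) cross=-14.444
θ=299°:   branch - wants cross < 0 → take C=(8.4532,-1.5854) (cross=-14.444)
θ=299°: ex = (C−B)/|BC| = (0.9960,-0.0889); ey = (0.0889,0.9960)
θ=299°: P = B + -2.64·ex + 1.18·ey = (-2.0399,0.5353)

θ=43°: -1.48 2.55
θ=45°: -1.51 2.57
θ=299°: -2.04 0.54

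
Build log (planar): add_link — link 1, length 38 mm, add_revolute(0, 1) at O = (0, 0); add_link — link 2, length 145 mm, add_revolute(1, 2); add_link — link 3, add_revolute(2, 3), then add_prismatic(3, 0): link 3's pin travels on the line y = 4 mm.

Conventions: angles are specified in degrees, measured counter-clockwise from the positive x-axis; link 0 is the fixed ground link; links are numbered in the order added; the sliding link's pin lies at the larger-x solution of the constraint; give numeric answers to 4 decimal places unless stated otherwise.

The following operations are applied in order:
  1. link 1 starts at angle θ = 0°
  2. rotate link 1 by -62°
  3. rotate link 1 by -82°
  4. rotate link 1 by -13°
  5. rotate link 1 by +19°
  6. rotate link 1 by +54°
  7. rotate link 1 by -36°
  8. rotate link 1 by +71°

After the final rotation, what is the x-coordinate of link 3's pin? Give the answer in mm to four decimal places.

geometry: r = 38 mm, L = 145 mm, e = 4 mm; θ starts at 0°
rotate link 1 by -62°: θ ← 0° -62° = -62°
rotate link 1 by -82°: θ ← -62° -82° = -144°
rotate link 1 by -13°: θ ← -144° -13° = -157°
rotate link 1 by +19°: θ ← -157° +19° = -138°
rotate link 1 by +54°: θ ← -138° +54° = -84°
rotate link 1 by -36°: θ ← -84° -36° = -120°
rotate link 1 by +71°: θ ← -120° +71° = -49°
crank pin P = (r cos θ, r sin θ) = (24.930243, -28.678964)
h = r sin θ − e = -28.678964 − 4 = -32.678964
x = r cos θ + √(L² − h²) = 24.930243 + 141.269548 = 166.199792

166.1998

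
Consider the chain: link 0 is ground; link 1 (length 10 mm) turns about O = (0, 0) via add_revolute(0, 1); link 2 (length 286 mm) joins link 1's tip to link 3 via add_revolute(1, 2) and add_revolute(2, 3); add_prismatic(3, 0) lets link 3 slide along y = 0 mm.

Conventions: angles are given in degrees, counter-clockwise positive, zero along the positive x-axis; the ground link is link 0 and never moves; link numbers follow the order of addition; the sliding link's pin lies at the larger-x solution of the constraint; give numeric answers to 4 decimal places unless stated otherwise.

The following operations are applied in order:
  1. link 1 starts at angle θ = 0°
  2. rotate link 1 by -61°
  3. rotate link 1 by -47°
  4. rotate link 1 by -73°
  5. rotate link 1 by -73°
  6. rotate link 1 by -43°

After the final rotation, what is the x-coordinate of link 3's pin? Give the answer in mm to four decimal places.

geometry: r = 10 mm, L = 286 mm, e = 0 mm; θ starts at 0°
rotate link 1 by -61°: θ ← 0° -61° = -61°
rotate link 1 by -47°: θ ← -61° -47° = -108°
rotate link 1 by -73°: θ ← -108° -73° = -181°
rotate link 1 by -73°: θ ← -181° -73° = -254°
rotate link 1 by -43°: θ ← -254° -43° = -297°
crank pin P = (r cos θ, r sin θ) = (4.539905, 8.910065)
h = r sin θ − e = 8.910065 − 0 = 8.910065
x = r cos θ + √(L² − h²) = 4.539905 + 285.861174 = 290.401079

290.4011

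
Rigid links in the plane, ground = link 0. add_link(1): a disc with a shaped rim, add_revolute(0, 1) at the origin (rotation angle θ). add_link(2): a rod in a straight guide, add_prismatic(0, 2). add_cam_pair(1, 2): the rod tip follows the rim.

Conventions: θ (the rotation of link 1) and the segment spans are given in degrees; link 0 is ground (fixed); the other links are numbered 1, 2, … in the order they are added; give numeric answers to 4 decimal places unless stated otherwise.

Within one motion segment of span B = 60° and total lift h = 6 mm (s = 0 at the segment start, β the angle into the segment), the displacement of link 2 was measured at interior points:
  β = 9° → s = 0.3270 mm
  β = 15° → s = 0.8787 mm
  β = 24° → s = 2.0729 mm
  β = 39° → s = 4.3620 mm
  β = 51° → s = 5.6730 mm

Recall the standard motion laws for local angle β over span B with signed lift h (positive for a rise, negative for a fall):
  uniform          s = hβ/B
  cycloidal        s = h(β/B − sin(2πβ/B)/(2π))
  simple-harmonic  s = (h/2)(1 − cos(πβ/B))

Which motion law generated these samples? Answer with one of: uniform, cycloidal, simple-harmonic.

candidates at β/B = r: uniform s = h·r (linear in β); cycloidal s = h·(r − sin(2πr)/(2π)); simple-harmonic s = (h/2)(1 − cos(πr))
β=9°: printed 0.3270 | uniform 0.9000, cycloidal 0.1274, simple-harmonic 0.3270
β=15°: printed 0.8787 | uniform 1.5000, cycloidal 0.5451, simple-harmonic 0.8787
β=24°: printed 2.0729 | uniform 2.4000, cycloidal 1.8387, simple-harmonic 2.0729
β=39°: printed 4.3620 | uniform 3.9000, cycloidal 4.6726, simple-harmonic 4.3620
β=51°: printed 5.6730 | uniform 5.1000, cycloidal 5.8726, simple-harmonic 5.6730
only one law matches every sample → simple-harmonic

simple-harmonic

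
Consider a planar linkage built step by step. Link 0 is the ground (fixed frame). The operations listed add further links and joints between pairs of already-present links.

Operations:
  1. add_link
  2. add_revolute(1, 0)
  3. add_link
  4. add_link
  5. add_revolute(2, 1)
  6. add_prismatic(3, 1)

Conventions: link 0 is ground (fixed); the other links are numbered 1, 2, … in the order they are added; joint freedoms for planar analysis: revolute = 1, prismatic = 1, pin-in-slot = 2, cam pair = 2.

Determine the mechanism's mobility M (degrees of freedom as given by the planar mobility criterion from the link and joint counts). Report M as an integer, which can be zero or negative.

L=1 J1=0 J2=0
add link → L=2 J1=0 J2=0
R@1,0 dof=1 J1 → L=2 J1=1 J2=0
add link → L=3 J1=1 J2=0
add link → L=4 J1=1 J2=0
R@2,1 dof=1 J1 → L=4 J1=2 J2=0
P@3,1 dof=1 J1 → L=4 J1=3 J2=0
M=3(L−1)−2J1−J2=3·3−2·3−0=3

M = 3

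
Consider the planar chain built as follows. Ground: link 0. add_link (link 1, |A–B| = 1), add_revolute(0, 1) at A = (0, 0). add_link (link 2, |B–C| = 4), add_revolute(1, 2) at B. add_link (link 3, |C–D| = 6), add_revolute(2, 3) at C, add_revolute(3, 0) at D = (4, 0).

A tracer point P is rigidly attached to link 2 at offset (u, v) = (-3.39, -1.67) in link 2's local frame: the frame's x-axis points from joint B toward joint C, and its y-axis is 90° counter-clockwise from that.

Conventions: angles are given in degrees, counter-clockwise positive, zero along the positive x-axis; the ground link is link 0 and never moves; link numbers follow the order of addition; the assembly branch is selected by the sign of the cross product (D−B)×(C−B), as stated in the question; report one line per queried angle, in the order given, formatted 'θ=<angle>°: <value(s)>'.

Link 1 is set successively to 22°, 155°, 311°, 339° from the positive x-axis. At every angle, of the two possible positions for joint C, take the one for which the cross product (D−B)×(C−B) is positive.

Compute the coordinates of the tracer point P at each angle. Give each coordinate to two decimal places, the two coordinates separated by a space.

A=(0,0), D=(4.00,0)
θ=22°: B = A + 1.00·(cos22°, sin22°) = (0.9272, 0.3746)
θ=22°: |BD| = 3.0956
θ=22°: circle(B,4.00) ∩ circle(D,6.00): a=-1.6826, h=3.6289
θ=22°:   candidates: C₊=(-0.3040,4.1804) cross=11.233; C₋=(-1.1822,-3.0240) cross=-11.233
θ=22°:   branch + wants cross > 0 → take C=(-0.3040,4.1804) (cross=11.233)
θ=22°: ex = (C−B)/|BC| = (-0.3078,0.9515); ey = (-0.9515,-0.3078)
θ=22°: P = B + -3.39·ex + -1.67·ey = (3.5595,-2.3368)
θ=155°: B = A + 1.00·(cos155°, sin155°) = (-0.9063, 0.4226)
θ=155°: |BD| = 4.9245
θ=155°: circle(B,4.00) ∩ circle(D,6.00): a=0.4316, h=3.9767
θ=155°:   candidates: C₊=(-0.1351,4.3476) cross=19.583; C₋=(-0.8176,-3.5764) cross=-19.583
θ=155°:   branch + wants cross > 0 → take C=(-0.1351,4.3476) (cross=19.583)
θ=155°: ex = (C−B)/|BC| = (0.1928,0.9812); ey = (-0.9812,0.1928)
θ=155°: P = B + -3.39·ex + -1.67·ey = (0.0787,-3.2258)
θ=311°: B = A + 1.00·(cos311°, sin311°) = (0.6561, -0.7547)
θ=311°: |BD| = 3.4281
θ=311°: circle(B,4.00) ∩ circle(D,6.00): a=-1.2031, h=3.8148
θ=311°:   candidates: C₊=(-1.3574,2.7016) cross=13.077; C₋=(0.3223,-4.7408) cross=-13.077
θ=311°:   branch + wants cross > 0 → take C=(-1.3574,2.7016) (cross=13.077)
θ=311°: ex = (C−B)/|BC| = (-0.5034,0.8641); ey = (-0.8641,-0.5034)
θ=311°: P = B + -3.39·ex + -1.67·ey = (3.8054,-2.8433)
θ=339°: B = A + 1.00·(cos339°, sin339°) = (0.9336, -0.3584)
θ=339°: |BD| = 3.0873
θ=339°: circle(B,4.00) ∩ circle(D,6.00): a=-1.6954, h=3.6229
θ=339°:   candidates: C₊=(-1.1709,3.0432) cross=11.185; C₋=(-0.3299,-4.1536) cross=-11.185
θ=339°:   branch + wants cross > 0 → take C=(-1.1709,3.0432) (cross=11.185)
θ=339°: ex = (C−B)/|BC| = (-0.5261,0.8504); ey = (-0.8504,-0.5261)
θ=339°: P = B + -3.39·ex + -1.67·ey = (4.1373,-2.3626)

θ=22°: 3.56 -2.34
θ=155°: 0.08 -3.23
θ=311°: 3.81 -2.84
θ=339°: 4.14 -2.36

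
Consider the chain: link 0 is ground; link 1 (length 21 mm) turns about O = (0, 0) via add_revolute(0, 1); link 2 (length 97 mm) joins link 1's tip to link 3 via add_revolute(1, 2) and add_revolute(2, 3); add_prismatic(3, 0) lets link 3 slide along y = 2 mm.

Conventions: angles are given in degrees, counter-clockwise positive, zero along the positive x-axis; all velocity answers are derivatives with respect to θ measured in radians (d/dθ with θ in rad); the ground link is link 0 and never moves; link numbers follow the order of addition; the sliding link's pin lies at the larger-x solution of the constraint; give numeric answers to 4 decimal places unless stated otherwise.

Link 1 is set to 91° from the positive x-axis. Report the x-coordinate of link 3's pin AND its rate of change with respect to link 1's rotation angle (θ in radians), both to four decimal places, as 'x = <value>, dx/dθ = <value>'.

geometry: r = 21 mm, L = 97 mm, e = 2 mm
crank pin P = (r cos θ, r sin θ) = (-0.366501, 20.996802)
h = r sin θ − e = 20.996802 − 2 = 18.996802
x = r cos θ + √(L² − h²) = -0.366501 + 95.121614 = 94.755114
dx/dθ = −r sin θ − h·r cos θ/√(L² − h²) (θ in radians; h = 18.996802) = -20.923608

x = 94.7551, dx/dθ = -20.9236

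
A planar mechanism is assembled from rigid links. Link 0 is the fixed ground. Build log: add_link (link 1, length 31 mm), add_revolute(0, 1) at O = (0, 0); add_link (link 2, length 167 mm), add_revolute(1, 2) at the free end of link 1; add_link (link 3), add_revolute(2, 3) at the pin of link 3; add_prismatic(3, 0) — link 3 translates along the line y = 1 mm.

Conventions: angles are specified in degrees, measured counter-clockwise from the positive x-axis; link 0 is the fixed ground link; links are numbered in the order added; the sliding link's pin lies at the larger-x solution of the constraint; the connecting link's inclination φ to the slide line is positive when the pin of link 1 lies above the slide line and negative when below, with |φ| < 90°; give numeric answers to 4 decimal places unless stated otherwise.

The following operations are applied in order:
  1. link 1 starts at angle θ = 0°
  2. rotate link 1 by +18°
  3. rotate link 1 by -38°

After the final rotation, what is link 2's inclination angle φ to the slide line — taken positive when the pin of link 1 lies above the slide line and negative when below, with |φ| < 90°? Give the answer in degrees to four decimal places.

geometry: r = 31 mm, L = 167 mm, e = 1 mm; θ starts at 0°
rotate link 1 by +18°: θ ← 0° +18° = 18°
rotate link 1 by -38°: θ ← 18° -38° = -20°
h = r sin θ − e = -10.602624 − 1 = -11.602624
sin φ = h / L = -11.602624 / 167 = -0.06947679
φ = arcsin(-0.06947679) = -3.983937°

-3.9839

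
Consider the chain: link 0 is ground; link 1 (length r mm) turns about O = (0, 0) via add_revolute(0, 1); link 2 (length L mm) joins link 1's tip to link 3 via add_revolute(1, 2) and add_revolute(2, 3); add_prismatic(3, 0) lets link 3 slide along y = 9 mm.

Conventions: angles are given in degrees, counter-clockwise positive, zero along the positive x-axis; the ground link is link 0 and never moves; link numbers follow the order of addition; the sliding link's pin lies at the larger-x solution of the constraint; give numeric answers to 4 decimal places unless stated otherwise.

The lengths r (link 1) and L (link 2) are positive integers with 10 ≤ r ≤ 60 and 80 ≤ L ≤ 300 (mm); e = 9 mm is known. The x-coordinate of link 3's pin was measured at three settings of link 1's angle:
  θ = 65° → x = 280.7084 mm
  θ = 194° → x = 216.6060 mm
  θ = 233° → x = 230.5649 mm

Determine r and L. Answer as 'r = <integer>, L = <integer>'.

constraint per measurement: (x − r cos θ)² + (r sin θ − e)² = L²
subtracting the θ₁ and θ₂ equations cancels the r² and L² terms:
r = (x₁² − x₂²) / (2[(x₁cos θ₁ + e sin θ₁) − (x₂cos θ₂ + e sin θ₂)]) = 47.0000 → r = 47
L² = (x₁ − r cos θ₁)² + (r sin θ₁ − e)² = 69169.0148 → L = 263.0000 → L = 263
check at θ₃=233°: x = 230.5649 (printed 230.5649) ✓

r = 47, L = 263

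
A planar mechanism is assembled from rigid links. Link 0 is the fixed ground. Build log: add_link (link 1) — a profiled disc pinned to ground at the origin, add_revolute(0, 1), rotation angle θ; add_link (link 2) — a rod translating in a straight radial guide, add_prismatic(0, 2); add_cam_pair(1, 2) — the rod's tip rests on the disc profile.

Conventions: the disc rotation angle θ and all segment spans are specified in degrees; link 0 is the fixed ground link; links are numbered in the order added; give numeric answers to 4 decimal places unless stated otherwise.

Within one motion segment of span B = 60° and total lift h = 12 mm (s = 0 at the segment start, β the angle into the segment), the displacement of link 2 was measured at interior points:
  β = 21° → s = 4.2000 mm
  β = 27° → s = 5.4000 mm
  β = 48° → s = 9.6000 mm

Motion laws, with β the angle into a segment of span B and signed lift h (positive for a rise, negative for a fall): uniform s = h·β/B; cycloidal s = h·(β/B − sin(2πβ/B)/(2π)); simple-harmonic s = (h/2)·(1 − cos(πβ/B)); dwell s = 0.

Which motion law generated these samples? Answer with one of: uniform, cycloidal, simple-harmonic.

candidates at β/B = r: uniform s = h·r (linear in β); cycloidal s = h·(r − sin(2πr)/(2π)); simple-harmonic s = (h/2)(1 − cos(πr))
β=21°: printed 4.2000 | uniform 4.2000, cycloidal 2.6549, simple-harmonic 3.2761
β=27°: printed 5.4000 | uniform 5.4000, cycloidal 4.8098, simple-harmonic 5.0614
β=48°: printed 9.6000 | uniform 9.6000, cycloidal 11.4164, simple-harmonic 10.8541
only one law matches every sample → uniform

uniform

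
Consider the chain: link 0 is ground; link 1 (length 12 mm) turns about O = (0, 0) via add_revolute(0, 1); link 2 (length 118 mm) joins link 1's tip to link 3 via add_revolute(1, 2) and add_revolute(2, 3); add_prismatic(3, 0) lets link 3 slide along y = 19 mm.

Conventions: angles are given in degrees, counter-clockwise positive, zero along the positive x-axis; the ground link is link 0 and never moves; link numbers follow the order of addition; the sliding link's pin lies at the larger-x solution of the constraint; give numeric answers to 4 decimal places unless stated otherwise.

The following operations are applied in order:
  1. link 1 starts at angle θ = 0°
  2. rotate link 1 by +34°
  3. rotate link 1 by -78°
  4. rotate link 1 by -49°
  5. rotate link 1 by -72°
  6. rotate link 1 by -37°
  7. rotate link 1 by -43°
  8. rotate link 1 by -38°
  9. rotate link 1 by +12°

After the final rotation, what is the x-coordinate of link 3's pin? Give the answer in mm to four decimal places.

geometry: r = 12 mm, L = 118 mm, e = 19 mm; θ starts at 0°
rotate link 1 by +34°: θ ← 0° +34° = 34°
rotate link 1 by -78°: θ ← 34° -78° = -44°
rotate link 1 by -49°: θ ← -44° -49° = -93°
rotate link 1 by -72°: θ ← -93° -72° = -165°
rotate link 1 by -37°: θ ← -165° -37° = -202°
rotate link 1 by -43°: θ ← -202° -43° = -245°
rotate link 1 by -38°: θ ← -245° -38° = -283°
rotate link 1 by +12°: θ ← -283° +12° = -271°
crank pin P = (r cos θ, r sin θ) = (0.209429, 11.998172)
h = r sin θ − e = 11.998172 − 19 = -7.001828
x = r cos θ + √(L² − h²) = 0.209429 + 117.792081 = 118.001510

118.0015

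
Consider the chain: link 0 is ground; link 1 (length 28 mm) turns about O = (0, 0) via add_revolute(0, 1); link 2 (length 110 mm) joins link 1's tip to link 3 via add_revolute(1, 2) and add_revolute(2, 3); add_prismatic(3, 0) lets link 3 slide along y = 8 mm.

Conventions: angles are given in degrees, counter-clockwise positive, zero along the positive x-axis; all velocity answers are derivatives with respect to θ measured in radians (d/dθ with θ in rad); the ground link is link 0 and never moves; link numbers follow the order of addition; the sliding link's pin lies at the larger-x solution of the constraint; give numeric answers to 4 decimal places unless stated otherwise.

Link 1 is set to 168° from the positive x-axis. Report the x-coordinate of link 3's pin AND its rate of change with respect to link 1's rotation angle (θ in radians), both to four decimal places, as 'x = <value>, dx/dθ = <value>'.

geometry: r = 28 mm, L = 110 mm, e = 8 mm
crank pin P = (r cos θ, r sin θ) = (-27.388133, 5.821527)
h = r sin θ − e = 5.821527 − 8 = -2.178473
x = r cos θ + √(L² − h²) = -27.388133 + 109.978426 = 82.590294
dx/dθ = −r sin θ − h·r cos θ/√(L² − h²) (θ in radians; h = -2.178473) = -6.364036

x = 82.5903, dx/dθ = -6.3640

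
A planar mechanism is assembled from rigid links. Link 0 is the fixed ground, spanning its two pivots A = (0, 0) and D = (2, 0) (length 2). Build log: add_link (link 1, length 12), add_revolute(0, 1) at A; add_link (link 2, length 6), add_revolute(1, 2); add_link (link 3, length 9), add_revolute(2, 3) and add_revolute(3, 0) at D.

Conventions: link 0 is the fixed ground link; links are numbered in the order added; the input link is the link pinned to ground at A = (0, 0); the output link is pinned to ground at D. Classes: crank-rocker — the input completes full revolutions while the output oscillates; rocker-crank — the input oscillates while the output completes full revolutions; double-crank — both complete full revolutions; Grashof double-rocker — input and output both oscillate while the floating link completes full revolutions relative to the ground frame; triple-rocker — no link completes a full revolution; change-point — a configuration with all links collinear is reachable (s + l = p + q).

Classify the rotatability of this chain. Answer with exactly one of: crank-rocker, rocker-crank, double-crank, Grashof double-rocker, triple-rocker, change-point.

lengths: ground=2, input=12, coupler=6, output=9
sorted: s=2 (shortest), l=12 (longest), p+q=15
s + l = 14 vs p + q = 15
s + l < p + q (Grashof) with shortest = ground link → double-crank

double-crank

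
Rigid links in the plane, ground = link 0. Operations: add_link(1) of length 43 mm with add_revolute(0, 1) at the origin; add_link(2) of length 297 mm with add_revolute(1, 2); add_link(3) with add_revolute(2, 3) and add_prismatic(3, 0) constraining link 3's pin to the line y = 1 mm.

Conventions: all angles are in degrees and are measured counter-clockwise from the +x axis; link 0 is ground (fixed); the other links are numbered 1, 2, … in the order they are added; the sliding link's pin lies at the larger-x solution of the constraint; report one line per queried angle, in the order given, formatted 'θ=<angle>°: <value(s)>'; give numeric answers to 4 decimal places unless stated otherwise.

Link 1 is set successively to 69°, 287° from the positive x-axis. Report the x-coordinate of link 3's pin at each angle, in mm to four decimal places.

geometry: r = 43 mm, L = 297 mm, e = 1 mm
θ=69°: crank pin P = (r cos θ, r sin θ) = (15.409822, 40.143958)
θ=69°: h = r sin θ − e = 40.143958 − 1 = 39.143958
θ=69°: x = r cos θ + √(L² − h²) = 15.409822 + 294.409155 = 309.818977
θ=287°: crank pin P = (r cos θ, r sin θ) = (12.571983, -41.121105)
θ=287°: h = r sin θ − e = -41.121105 − 1 = -42.121105
θ=287°: x = r cos θ + √(L² − h²) = 12.571983 + 293.997981 = 306.569964

θ=69°: 309.8190
θ=287°: 306.5700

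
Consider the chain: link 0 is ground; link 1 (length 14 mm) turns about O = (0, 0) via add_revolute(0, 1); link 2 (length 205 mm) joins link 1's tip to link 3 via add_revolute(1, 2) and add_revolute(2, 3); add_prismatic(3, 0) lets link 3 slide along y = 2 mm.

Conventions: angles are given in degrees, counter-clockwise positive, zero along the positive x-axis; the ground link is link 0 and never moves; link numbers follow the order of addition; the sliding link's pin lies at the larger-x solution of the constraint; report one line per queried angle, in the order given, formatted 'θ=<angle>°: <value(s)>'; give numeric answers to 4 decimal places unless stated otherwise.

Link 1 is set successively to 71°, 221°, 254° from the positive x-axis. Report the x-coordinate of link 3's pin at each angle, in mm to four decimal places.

geometry: r = 14 mm, L = 205 mm, e = 2 mm
θ=71°: crank pin P = (r cos θ, r sin θ) = (4.557954, 13.237260)
θ=71°: h = r sin θ − e = 13.237260 − 2 = 11.237260
θ=71°: x = r cos θ + √(L² − h²) = 4.557954 + 204.691778 = 209.249732
θ=221°: crank pin P = (r cos θ, r sin θ) = (-10.565934, -9.184826)
θ=221°: h = r sin θ − e = -9.184826 − 2 = -11.184826
θ=221°: x = r cos θ + √(L² − h²) = -10.565934 + 204.694650 = 194.128716
θ=254°: crank pin P = (r cos θ, r sin θ) = (-3.858923, -13.457664)
θ=254°: h = r sin θ − e = -13.457664 − 2 = -15.457664
θ=254°: x = r cos θ + √(L² − h²) = -3.858923 + 204.416390 = 200.557467

θ=71°: 209.2497
θ=221°: 194.1287
θ=254°: 200.5575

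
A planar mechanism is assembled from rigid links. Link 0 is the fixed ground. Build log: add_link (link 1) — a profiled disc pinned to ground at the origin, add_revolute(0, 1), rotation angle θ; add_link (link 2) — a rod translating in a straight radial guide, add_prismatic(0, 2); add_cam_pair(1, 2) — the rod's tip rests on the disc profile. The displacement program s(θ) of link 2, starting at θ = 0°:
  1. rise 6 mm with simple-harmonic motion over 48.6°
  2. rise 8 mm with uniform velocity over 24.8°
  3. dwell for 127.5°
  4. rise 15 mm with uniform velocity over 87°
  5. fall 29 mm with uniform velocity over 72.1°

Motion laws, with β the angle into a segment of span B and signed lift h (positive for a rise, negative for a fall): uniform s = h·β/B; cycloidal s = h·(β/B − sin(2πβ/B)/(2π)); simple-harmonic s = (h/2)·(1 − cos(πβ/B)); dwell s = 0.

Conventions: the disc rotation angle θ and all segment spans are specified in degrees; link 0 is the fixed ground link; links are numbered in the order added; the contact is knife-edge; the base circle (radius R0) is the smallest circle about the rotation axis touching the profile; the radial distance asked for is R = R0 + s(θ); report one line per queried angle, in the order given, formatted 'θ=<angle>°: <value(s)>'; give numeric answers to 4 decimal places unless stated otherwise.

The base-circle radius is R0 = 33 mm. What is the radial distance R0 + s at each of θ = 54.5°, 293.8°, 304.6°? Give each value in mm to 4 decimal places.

seg 1 [0°–48.6°] simple-harmonic, h=6: full span → s += 6 → s = 6.0000
seg 2 [48.6°–73.4°] uniform, h=8: θ=54.5° here. β=5.9, B=24.8. 8·5.9/24.8 = 1.9032 → s = 7.9032
seg 2 [48.6°–73.4°] uniform, h=8: full span → s += 8 → s = 14.0000
seg 3 [73.4°–200.9°] dwell: s stays 14.0000
seg 4 [200.9°–287.9°] uniform, h=15: full span → s += 15 → s = 29.0000
seg 5 [287.9°–360°] uniform, h=-29: θ=293.8° here. β=5.9, B=72.1. -29·5.9/72.1 = -2.3731 → s = 26.6269
seg 5 [287.9°–360°] uniform, h=-29: θ=304.6° here. β=16.7, B=72.1. -29·16.7/72.1 = -6.7171 → s = 22.2829
θ=54.5°: R = R0 + s = 33 + 7.9032 = 40.9032
θ=293.8°: R = R0 + s = 33 + 26.6269 = 59.6269
θ=304.6°: R = R0 + s = 33 + 22.2829 = 55.2829

θ=54.5°: 40.9032
θ=293.8°: 59.6269
θ=304.6°: 55.2829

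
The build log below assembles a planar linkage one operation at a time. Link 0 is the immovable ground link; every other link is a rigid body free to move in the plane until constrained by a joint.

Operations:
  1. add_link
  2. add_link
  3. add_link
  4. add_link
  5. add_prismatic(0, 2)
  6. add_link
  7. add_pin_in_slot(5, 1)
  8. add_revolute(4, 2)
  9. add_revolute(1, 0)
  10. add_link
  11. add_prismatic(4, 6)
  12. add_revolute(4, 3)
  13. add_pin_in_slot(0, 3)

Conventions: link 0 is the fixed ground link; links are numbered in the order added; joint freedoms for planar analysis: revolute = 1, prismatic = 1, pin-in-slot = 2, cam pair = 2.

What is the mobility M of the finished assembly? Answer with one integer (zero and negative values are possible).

(L,J1,J2)=(1,0,0); link0 fixed
link1: (2,0,0)
link2: (3,0,0)
link3: (4,0,0)
link4: (5,0,0)
P 0-2 [J1]: (5,1,0)
link5: (6,1,0)
PS 5-1 [J2]: (6,1,1)
R 4-2 [J1]: (6,2,1)
R 1-0 [J1]: (6,3,1)
link6: (7,3,1)
P 4-6 [J1]: (7,4,1)
R 4-3 [J1]: (7,5,1)
PS 0-3 [J2]: (7,5,2)
Grübler: 3·6 − 2·5 − 2 = 6

M = 6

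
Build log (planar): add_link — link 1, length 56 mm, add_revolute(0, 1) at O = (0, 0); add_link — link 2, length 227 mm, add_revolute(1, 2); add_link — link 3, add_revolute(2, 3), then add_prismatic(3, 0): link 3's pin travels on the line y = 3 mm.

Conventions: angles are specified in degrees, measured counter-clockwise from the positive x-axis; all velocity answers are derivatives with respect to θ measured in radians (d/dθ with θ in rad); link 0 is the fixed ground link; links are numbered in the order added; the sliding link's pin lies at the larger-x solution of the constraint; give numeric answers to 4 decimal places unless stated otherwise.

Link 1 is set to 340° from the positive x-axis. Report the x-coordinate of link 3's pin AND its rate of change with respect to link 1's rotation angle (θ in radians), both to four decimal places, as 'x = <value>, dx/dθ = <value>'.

geometry: r = 56 mm, L = 227 mm, e = 3 mm
crank pin P = (r cos θ, r sin θ) = (52.622787, -19.153128)
h = r sin θ − e = -19.153128 − 3 = -22.153128
x = r cos θ + √(L² − h²) = 52.622787 + 225.916442 = 278.539229
dx/dθ = −r sin θ − h·r cos θ/√(L² − h²) (θ in radians; h = -22.153128) = 24.313263

x = 278.5392, dx/dθ = 24.3133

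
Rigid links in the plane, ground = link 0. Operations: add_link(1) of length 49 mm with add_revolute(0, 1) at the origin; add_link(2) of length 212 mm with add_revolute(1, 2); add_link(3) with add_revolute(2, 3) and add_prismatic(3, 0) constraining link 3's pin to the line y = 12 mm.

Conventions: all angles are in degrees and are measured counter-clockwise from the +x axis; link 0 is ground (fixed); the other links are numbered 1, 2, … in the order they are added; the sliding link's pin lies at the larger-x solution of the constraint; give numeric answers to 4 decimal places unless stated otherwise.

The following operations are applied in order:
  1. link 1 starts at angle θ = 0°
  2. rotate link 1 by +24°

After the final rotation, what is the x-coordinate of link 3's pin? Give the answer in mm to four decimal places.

geometry: r = 49 mm, L = 212 mm, e = 12 mm; θ starts at 0°
rotate link 1 by +24°: θ ← 0° +24° = 24°
crank pin P = (r cos θ, r sin θ) = (44.763727, 19.930096)
h = r sin θ − e = 19.930096 − 12 = 7.930096
x = r cos θ + √(L² − h²) = 44.763727 + 211.851631 = 256.615358

256.6154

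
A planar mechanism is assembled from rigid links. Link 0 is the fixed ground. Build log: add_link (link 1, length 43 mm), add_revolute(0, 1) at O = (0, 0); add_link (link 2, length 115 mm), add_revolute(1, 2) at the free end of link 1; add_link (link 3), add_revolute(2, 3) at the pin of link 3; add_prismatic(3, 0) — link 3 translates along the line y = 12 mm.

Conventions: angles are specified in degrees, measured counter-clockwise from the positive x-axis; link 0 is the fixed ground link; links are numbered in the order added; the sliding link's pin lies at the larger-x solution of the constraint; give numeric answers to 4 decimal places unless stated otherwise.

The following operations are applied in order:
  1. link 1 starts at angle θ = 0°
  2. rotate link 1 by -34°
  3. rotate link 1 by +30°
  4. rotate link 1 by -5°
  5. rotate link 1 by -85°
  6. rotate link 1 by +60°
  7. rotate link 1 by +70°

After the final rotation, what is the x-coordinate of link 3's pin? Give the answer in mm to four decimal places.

geometry: r = 43 mm, L = 115 mm, e = 12 mm; θ starts at 0°
rotate link 1 by -34°: θ ← 0° -34° = -34°
rotate link 1 by +30°: θ ← -34° +30° = -4°
rotate link 1 by -5°: θ ← -4° -5° = -9°
rotate link 1 by -85°: θ ← -9° -85° = -94°
rotate link 1 by +60°: θ ← -94° +60° = -34°
rotate link 1 by +70°: θ ← -34° +70° = 36°
crank pin P = (r cos θ, r sin θ) = (34.787731, 25.274766)
h = r sin θ − e = 25.274766 − 12 = 13.274766
x = r cos θ + √(L² − h²) = 34.787731 + 114.231259 = 149.018990

149.0190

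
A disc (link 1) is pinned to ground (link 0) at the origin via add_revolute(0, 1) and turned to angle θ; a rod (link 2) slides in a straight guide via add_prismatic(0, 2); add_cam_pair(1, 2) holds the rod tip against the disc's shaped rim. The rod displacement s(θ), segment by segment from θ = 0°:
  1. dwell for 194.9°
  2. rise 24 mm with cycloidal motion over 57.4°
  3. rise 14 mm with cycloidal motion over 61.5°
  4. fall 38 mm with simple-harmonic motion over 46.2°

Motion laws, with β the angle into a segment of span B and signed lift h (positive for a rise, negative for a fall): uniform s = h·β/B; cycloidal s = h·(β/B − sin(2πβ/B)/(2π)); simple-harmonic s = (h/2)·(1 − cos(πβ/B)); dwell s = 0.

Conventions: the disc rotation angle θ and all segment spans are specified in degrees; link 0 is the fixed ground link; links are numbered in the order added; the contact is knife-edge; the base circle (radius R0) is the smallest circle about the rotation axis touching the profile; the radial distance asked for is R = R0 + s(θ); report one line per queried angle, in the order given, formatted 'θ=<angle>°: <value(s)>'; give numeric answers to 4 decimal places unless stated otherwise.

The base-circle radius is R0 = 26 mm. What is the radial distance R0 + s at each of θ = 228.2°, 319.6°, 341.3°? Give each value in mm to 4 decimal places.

segment 1 (0° to 194.9°, dwell): s unchanged at 0.0000
θ = 228.2° falls in segment 2 (194.9° to 252.3°, cycloidal, h = 24): β = 228.2 − 194.9 = 33.3°, B = 57.4°; Δs = 24·(0.5801 − sin(2π·0.5801)/(2π)) = 15.7664; s = 0.0000 + 15.7664 = 15.7664
segment 2 (194.9° to 252.3°, cycloidal, h = 24) is passed completely: s = 0.0000 + (24) = 24.0000
segment 3 (252.3° to 313.8°, cycloidal, h = 14) is passed completely: s = 24.0000 + (14) = 38.0000
θ = 319.6° falls in segment 4 (313.8° to 360°, simple-harmonic, h = -38): β = 319.6 − 313.8 = 5.8°, B = 46.2°; Δs = -38/2·(1 − cos(π·0.1255)) = -1.4587; s = 38.0000 − 1.4587 = 36.5413
θ = 341.3° falls in segment 4 (313.8° to 360°, simple-harmonic, h = -38): β = 341.3 − 313.8 = 27.5°, B = 46.2°; Δs = -38/2·(1 − cos(π·0.5952)) = -24.6003; s = 38.0000 − 24.6003 = 13.3997
θ=228.2°: R = R0 + s = 26 + 15.7664 = 41.7664
θ=319.6°: R = R0 + s = 26 + 36.5413 = 62.5413
θ=341.3°: R = R0 + s = 26 + 13.3997 = 39.3997

θ=228.2°: 41.7664
θ=319.6°: 62.5413
θ=341.3°: 39.3997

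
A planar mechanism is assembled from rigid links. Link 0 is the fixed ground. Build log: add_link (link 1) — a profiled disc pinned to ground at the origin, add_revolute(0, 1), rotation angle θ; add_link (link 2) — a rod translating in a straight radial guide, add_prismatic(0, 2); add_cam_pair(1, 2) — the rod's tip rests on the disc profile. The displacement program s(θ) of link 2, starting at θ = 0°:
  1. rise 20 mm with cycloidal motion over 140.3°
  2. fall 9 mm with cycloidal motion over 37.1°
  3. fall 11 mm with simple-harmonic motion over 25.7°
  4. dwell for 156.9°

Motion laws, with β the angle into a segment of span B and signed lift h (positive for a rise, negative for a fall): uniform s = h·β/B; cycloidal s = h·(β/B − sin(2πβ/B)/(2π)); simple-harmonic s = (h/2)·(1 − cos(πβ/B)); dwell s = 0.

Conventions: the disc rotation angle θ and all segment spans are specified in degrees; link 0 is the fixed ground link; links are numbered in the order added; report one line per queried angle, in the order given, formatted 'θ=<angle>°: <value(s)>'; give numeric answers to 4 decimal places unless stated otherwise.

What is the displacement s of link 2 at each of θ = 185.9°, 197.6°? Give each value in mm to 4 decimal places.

seg 1 [0°–140.3°] cycloidal, h=20: full span → s += 20 → s = 20.0000
seg 2 [140.3°–177.4°] cycloidal, h=-9: full span → s += -9 → s = 11.0000
seg 3 [177.4°–203.1°] simple-harmonic, h=-11: θ=185.9° here. β=8.5, B=25.7. -11/2·(1 − cos(π·0.3307)) = -2.7113 → s = 8.2887
seg 3 [177.4°–203.1°] simple-harmonic, h=-11: θ=197.6° here. β=20.2, B=25.7. -11/2·(1 − cos(π·0.7860)) = -9.8031 → s = 1.1969

θ=185.9°: 8.2887
θ=197.6°: 1.1969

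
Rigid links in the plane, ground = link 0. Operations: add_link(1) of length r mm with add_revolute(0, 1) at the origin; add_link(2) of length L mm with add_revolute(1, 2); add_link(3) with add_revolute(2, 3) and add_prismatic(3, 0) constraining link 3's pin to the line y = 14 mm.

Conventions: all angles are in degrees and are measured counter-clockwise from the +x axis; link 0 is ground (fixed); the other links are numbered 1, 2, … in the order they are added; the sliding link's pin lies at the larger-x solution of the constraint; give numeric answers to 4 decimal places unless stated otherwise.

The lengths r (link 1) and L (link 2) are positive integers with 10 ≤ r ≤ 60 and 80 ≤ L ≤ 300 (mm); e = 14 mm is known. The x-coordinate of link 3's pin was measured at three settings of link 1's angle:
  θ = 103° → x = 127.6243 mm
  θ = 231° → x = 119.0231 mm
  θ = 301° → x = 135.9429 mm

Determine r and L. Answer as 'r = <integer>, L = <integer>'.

constraint per measurement: (x − r cos θ)² + (r sin θ − e)² = L²
subtracting the θ₁ and θ₂ equations cancels the r² and L² terms:
r = (x₁² − x₂²) / (2[(x₁cos θ₁ + e sin θ₁) − (x₂cos θ₂ + e sin θ₂)]) = 15.0000 → r = 15
L² = (x₁ − r cos θ₁)² + (r sin θ₁ − e)² = 17161.0031 → L = 131.0000 → L = 131
check at θ₃=301°: x = 135.9429 (printed 135.9429) ✓

r = 15, L = 131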